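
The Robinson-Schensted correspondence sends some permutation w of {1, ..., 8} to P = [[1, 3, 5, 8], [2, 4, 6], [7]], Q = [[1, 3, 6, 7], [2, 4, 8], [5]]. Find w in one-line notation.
2 1 7 4 3 6 8 5

Reverse the RSK construction: for i from n down to 1, find the cell of Q containing i, remove the entry at that cell from P, and reverse-bump it up through P; the value ejected from row 1 is w(i).

Step i=8: Q has 8 at row 2, column 3; remove 6 from row 2 of P and reverse-bump: 6 enters row 1 and ejects 5. So w(8) = 5. P is now [[1, 3, 6, 8], [2, 4], [7]].
Step i=7: Q has 7 at row 1, column 4; remove that cell from P, ejecting 8. So w(7) = 8. P is now [[1, 3, 6], [2, 4], [7]].
Step i=6: Q has 6 at row 1, column 3; remove that cell from P, ejecting 6. So w(6) = 6. P is now [[1, 3], [2, 4], [7]].
Step i=5: Q has 5 at row 3, column 1; remove 7 from row 3 of P and reverse-bump: 7 enters row 2 and ejects 4; 4 enters row 1 and ejects 3. So w(5) = 3. P is now [[1, 4], [2, 7]].
Step i=4: Q has 4 at row 2, column 2; remove 7 from row 2 of P and reverse-bump: 7 enters row 1 and ejects 4. So w(4) = 4. P is now [[1, 7], [2]].
Step i=3: Q has 3 at row 1, column 2; remove that cell from P, ejecting 7. So w(3) = 7. P is now [[1], [2]].
Step i=2: Q has 2 at row 2, column 1; remove 2 from row 2 of P and reverse-bump: 2 enters row 1 and ejects 1. So w(2) = 1. P is now [[2]].
Step i=1: Q has 1 at row 1, column 1; remove that cell from P, ejecting 2. So w(1) = 2. P is now [].

So w = 2 1 7 4 3 6 8 5.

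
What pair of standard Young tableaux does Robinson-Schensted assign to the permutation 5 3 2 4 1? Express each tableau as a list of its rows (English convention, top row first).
Insert each entry of the permutation into P by Schensted row insertion, recording in Q the position of each new cell.

Insert 5: appended to row 1. P = [[5]], Q = [[1]].
Insert 3: 3 bumps 5 from row 1; 5 starts row 2. P = [[3], [5]], Q = [[1], [2]].
Insert 2: 2 bumps 3 from row 1; 3 bumps 5 from row 2; 5 starts row 3. P = [[2], [3], [5]], Q = [[1], [2], [3]].
Insert 4: appended to row 1. P = [[2, 4], [3], [5]], Q = [[1, 4], [2], [3]].
Insert 1: 1 bumps 2 from row 1; 2 bumps 3 from row 2; 3 bumps 5 from row 3; 5 starts row 4. P = [[1, 4], [2], [3], [5]], Q = [[1, 4], [2], [3], [5]].

So P = [[1, 4], [2], [3], [5]], Q = [[1, 4], [2], [3], [5]].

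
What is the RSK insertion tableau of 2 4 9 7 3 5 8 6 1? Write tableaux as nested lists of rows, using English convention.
Insert 2: appended to row 1. P = [[2]].
Insert 4: appended to row 1. P = [[2, 4]].
Insert 9: appended to row 1. P = [[2, 4, 9]].
Insert 7: 7 bumps 9 from row 1; 9 starts row 2. P = [[2, 4, 7], [9]].
Insert 3: 3 bumps 4 from row 1; 4 bumps 9 from row 2; 9 starts row 3. P = [[2, 3, 7], [4], [9]].
Insert 5: 5 bumps 7 from row 1; 7 appends to row 2. P = [[2, 3, 5], [4, 7], [9]].
Insert 8: appended to row 1. P = [[2, 3, 5, 8], [4, 7], [9]].
Insert 6: 6 bumps 8 from row 1; 8 appends to row 2. P = [[2, 3, 5, 6], [4, 7, 8], [9]].
Insert 1: 1 bumps 2 from row 1; 2 bumps 4 from row 2; 4 bumps 9 from row 3; 9 starts row 4. P = [[1, 3, 5, 6], [2, 7, 8], [4], [9]].

So P = [[1, 3, 5, 6], [2, 7, 8], [4], [9]].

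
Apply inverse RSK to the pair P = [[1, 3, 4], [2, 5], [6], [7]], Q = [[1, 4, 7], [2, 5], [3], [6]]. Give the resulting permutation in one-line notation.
Reverse RSK: for i = n, n-1, ..., 1, locate i in Q, remove the corresponding corner cell from P, and reverse-bump its entry up through P; the value ejected from row 1 is w(i).

So w = 7 2 1 6 5 3 4.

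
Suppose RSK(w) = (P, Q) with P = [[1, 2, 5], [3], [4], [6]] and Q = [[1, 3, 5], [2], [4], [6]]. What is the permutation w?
Reverse the RSK construction: for i from n down to 1, find the cell of Q containing i, remove the entry at that cell from P, and reverse-bump it up through P; the value ejected from row 1 is w(i).

Step i=6: Q has 6 at row 4, column 1; remove 6 from row 4 of P and reverse-bump: 6 enters row 3 and ejects 4; 4 enters row 2 and ejects 3; 3 enters row 1 and ejects 2. So w(6) = 2. P is now [[1, 3, 5], [4], [6]].
Step i=5: Q has 5 at row 1, column 3; remove that cell from P, ejecting 5. So w(5) = 5. P is now [[1, 3], [4], [6]].
Step i=4: Q has 4 at row 3, column 1; remove 6 from row 3 of P and reverse-bump: 6 enters row 2 and ejects 4; 4 enters row 1 and ejects 3. So w(4) = 3. P is now [[1, 4], [6]].
Step i=3: Q has 3 at row 1, column 2; remove that cell from P, ejecting 4. So w(3) = 4. P is now [[1], [6]].
Step i=2: Q has 2 at row 2, column 1; remove 6 from row 2 of P and reverse-bump: 6 enters row 1 and ejects 1. So w(2) = 1. P is now [[6]].
Step i=1: Q has 1 at row 1, column 1; remove that cell from P, ejecting 6. So w(1) = 6. P is now [].

So w = 6 1 4 3 5 2.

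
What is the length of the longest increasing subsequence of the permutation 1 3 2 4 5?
4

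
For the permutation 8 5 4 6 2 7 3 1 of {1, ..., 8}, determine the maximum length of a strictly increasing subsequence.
3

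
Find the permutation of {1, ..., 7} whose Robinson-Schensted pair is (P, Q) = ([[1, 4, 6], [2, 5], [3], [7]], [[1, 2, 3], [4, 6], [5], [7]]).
Reverse the RSK construction: for i from n down to 1, find the cell of Q containing i, remove the entry at that cell from P, and reverse-bump it up through P; the value ejected from row 1 is w(i).

Step i=7: Q has 7 at row 4, column 1; remove 7 from row 4 of P and reverse-bump: 7 enters row 3 and ejects 3; 3 enters row 2 and ejects 2; 2 enters row 1 and ejects 1. So w(7) = 1. P is now [[2, 4, 6], [3, 5], [7]].
Step i=6: Q has 6 at row 2, column 2; remove 5 from row 2 of P and reverse-bump: 5 enters row 1 and ejects 4. So w(6) = 4. P is now [[2, 5, 6], [3], [7]].
Step i=5: Q has 5 at row 3, column 1; remove 7 from row 3 of P and reverse-bump: 7 enters row 2 and ejects 3; 3 enters row 1 and ejects 2. So w(5) = 2. P is now [[3, 5, 6], [7]].
Step i=4: Q has 4 at row 2, column 1; remove 7 from row 2 of P and reverse-bump: 7 enters row 1 and ejects 6. So w(4) = 6. P is now [[3, 5, 7]].
Step i=3: Q has 3 at row 1, column 3; remove that cell from P, ejecting 7. So w(3) = 7. P is now [[3, 5]].
Step i=2: Q has 2 at row 1, column 2; remove that cell from P, ejecting 5. So w(2) = 5. P is now [[3]].
Step i=1: Q has 1 at row 1, column 1; remove that cell from P, ejecting 3. So w(1) = 3. P is now [].

So w = 3 5 7 6 2 4 1.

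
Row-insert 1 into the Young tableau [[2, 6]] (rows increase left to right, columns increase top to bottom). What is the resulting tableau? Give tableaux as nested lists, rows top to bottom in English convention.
[[1, 6], [2]]

In row 1, 1 replaces 2 (the leftmost entry greater than 1); 2 is bumped to row 2. 2 starts a new row 2. The new tableau is [[1, 6], [2]].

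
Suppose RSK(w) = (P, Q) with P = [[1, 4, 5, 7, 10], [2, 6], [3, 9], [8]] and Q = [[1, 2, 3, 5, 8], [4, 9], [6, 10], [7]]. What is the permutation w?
Reverse the RSK construction: for i from n down to 1, find the cell of Q containing i, remove the entry at that cell from P, and reverse-bump it up through P; the value ejected from row 1 is w(i).

Step i=10: Q has 10 at row 3, column 2; remove 9 from row 3 of P and reverse-bump: 9 enters row 2 and ejects 6; 6 enters row 1 and ejects 5. So w(10) = 5. P is now [[1, 4, 6, 7, 10], [2, 9], [3], [8]].
Step i=9: Q has 9 at row 2, column 2; remove 9 from row 2 of P and reverse-bump: 9 enters row 1 and ejects 7. So w(9) = 7. P is now [[1, 4, 6, 9, 10], [2], [3], [8]].
Step i=8: Q has 8 at row 1, column 5; remove that cell from P, ejecting 10. So w(8) = 10. P is now [[1, 4, 6, 9], [2], [3], [8]].
Step i=7: Q has 7 at row 4, column 1; remove 8 from row 4 of P and reverse-bump: 8 enters row 3 and ejects 3; 3 enters row 2 and ejects 2; 2 enters row 1 and ejects 1. So w(7) = 1. P is now [[2, 4, 6, 9], [3], [8]].
Step i=6: Q has 6 at row 3, column 1; remove 8 from row 3 of P and reverse-bump: 8 enters row 2 and ejects 3; 3 enters row 1 and ejects 2. So w(6) = 2. P is now [[3, 4, 6, 9], [8]].
Step i=5: Q has 5 at row 1, column 4; remove that cell from P, ejecting 9. So w(5) = 9. P is now [[3, 4, 6], [8]].
Step i=4: Q has 4 at row 2, column 1; remove 8 from row 2 of P and reverse-bump: 8 enters row 1 and ejects 6. So w(4) = 6. P is now [[3, 4, 8]].
Step i=3: Q has 3 at row 1, column 3; remove that cell from P, ejecting 8. So w(3) = 8. P is now [[3, 4]].
Step i=2: Q has 2 at row 1, column 2; remove that cell from P, ejecting 4. So w(2) = 4. P is now [[3]].
Step i=1: Q has 1 at row 1, column 1; remove that cell from P, ejecting 3. So w(1) = 3. P is now [].

So w = 3 4 8 6 9 2 1 10 7 5.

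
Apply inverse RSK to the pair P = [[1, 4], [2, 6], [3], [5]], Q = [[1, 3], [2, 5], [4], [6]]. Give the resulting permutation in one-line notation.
Reverse the RSK construction: for i from n down to 1, find the cell of Q containing i, remove the entry at that cell from P, and reverse-bump it up through P; the value ejected from row 1 is w(i).

Step i=6: Q has 6 at row 4, column 1; remove 5 from row 4 of P and reverse-bump: 5 enters row 3 and ejects 3; 3 enters row 2 and ejects 2; 2 enters row 1 and ejects 1. So w(6) = 1. P is now [[2, 4], [3, 6], [5]].
Step i=5: Q has 5 at row 2, column 2; remove 6 from row 2 of P and reverse-bump: 6 enters row 1 and ejects 4. So w(5) = 4. P is now [[2, 6], [3], [5]].
Step i=4: Q has 4 at row 3, column 1; remove 5 from row 3 of P and reverse-bump: 5 enters row 2 and ejects 3; 3 enters row 1 and ejects 2. So w(4) = 2. P is now [[3, 6], [5]].
Step i=3: Q has 3 at row 1, column 2; remove that cell from P, ejecting 6. So w(3) = 6. P is now [[3], [5]].
Step i=2: Q has 2 at row 2, column 1; remove 5 from row 2 of P and reverse-bump: 5 enters row 1 and ejects 3. So w(2) = 3. P is now [[5]].
Step i=1: Q has 1 at row 1, column 1; remove that cell from P, ejecting 5. So w(1) = 5. P is now [].

So w = 5 3 6 2 4 1.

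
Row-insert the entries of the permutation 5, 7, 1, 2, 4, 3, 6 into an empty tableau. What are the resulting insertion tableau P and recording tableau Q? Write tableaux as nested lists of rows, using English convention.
Insert each entry of the permutation into P by Schensted row insertion, recording in Q the position of each new cell.

Insert 5: appended to row 1. P = [[5]], Q = [[1]].
Insert 7: appended to row 1. P = [[5, 7]], Q = [[1, 2]].
Insert 1: 1 bumps 5 from row 1; 5 starts row 2. P = [[1, 7], [5]], Q = [[1, 2], [3]].
Insert 2: 2 bumps 7 from row 1; 7 appends to row 2. P = [[1, 2], [5, 7]], Q = [[1, 2], [3, 4]].
Insert 4: appended to row 1. P = [[1, 2, 4], [5, 7]], Q = [[1, 2, 5], [3, 4]].
Insert 3: 3 bumps 4 from row 1; 4 bumps 5 from row 2; 5 starts row 3. P = [[1, 2, 3], [4, 7], [5]], Q = [[1, 2, 5], [3, 4], [6]].
Insert 6: appended to row 1. P = [[1, 2, 3, 6], [4, 7], [5]], Q = [[1, 2, 5, 7], [3, 4], [6]].

So P = [[1, 2, 3, 6], [4, 7], [5]], Q = [[1, 2, 5, 7], [3, 4], [6]].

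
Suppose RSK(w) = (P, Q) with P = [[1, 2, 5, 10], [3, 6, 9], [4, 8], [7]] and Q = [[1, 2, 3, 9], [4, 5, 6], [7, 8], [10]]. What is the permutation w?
Reverse the RSK construction: for i from n down to 1, find the cell of Q containing i, remove the entry at that cell from P, and reverse-bump it up through P; the value ejected from row 1 is w(i).

Step i=10: Q has 10 at row 4, column 1; remove 7 from row 4 of P and reverse-bump: 7 enters row 3 and ejects 4; 4 enters row 2 and ejects 3; 3 enters row 1 and ejects 2. So w(10) = 2. P is now [[1, 3, 5, 10], [4, 6, 9], [7, 8]].
Step i=9: Q has 9 at row 1, column 4; remove that cell from P, ejecting 10. So w(9) = 10. P is now [[1, 3, 5], [4, 6, 9], [7, 8]].
Step i=8: Q has 8 at row 3, column 2; remove 8 from row 3 of P and reverse-bump: 8 enters row 2 and ejects 6; 6 enters row 1 and ejects 5. So w(8) = 5. P is now [[1, 3, 6], [4, 8, 9], [7]].
Step i=7: Q has 7 at row 3, column 1; remove 7 from row 3 of P and reverse-bump: 7 enters row 2 and ejects 4; 4 enters row 1 and ejects 3. So w(7) = 3. P is now [[1, 4, 6], [7, 8, 9]].
Step i=6: Q has 6 at row 2, column 3; remove 9 from row 2 of P and reverse-bump: 9 enters row 1 and ejects 6. So w(6) = 6. P is now [[1, 4, 9], [7, 8]].
Step i=5: Q has 5 at row 2, column 2; remove 8 from row 2 of P and reverse-bump: 8 enters row 1 and ejects 4. So w(5) = 4. P is now [[1, 8, 9], [7]].
Step i=4: Q has 4 at row 2, column 1; remove 7 from row 2 of P and reverse-bump: 7 enters row 1 and ejects 1. So w(4) = 1. P is now [[7, 8, 9]].
Step i=3: Q has 3 at row 1, column 3; remove that cell from P, ejecting 9. So w(3) = 9. P is now [[7, 8]].
Step i=2: Q has 2 at row 1, column 2; remove that cell from P, ejecting 8. So w(2) = 8. P is now [[7]].
Step i=1: Q has 1 at row 1, column 1; remove that cell from P, ejecting 7. So w(1) = 7. P is now [].

So w = 7 8 9 1 4 6 3 5 10 2.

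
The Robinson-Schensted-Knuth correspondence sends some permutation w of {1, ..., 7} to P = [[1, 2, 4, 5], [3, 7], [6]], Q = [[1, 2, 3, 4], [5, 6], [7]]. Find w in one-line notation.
1 3 6 7 4 5 2

Reverse RSK: for i = n, n-1, ..., 1, locate i in Q, remove the corresponding corner cell from P, and reverse-bump its entry up through P; the value ejected from row 1 is w(i).

So w = 1 3 6 7 4 5 2.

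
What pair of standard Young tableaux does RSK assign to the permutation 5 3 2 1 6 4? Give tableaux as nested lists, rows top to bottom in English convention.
Insert each entry of the permutation into P by Schensted row insertion, recording in Q the position of each new cell.

Insert 5: appended to row 1. P = [[5]].
Insert 3: 3 bumps 5 from row 1; 5 starts row 2. P = [[3], [5]].
Insert 2: 2 bumps 3 from row 1; 3 bumps 5 from row 2; 5 starts row 3. P = [[2], [3], [5]].
Insert 1: 1 bumps 2 from row 1; 2 bumps 3 from row 2; 3 bumps 5 from row 3; 5 starts row 4. P = [[1], [2], [3], [5]].
Insert 6: appended to row 1. P = [[1, 6], [2], [3], [5]].
Insert 4: 4 bumps 6 from row 1; 6 appends to row 2. P = [[1, 4], [2, 6], [3], [5]].

So P = [[1, 4], [2, 6], [3], [5]], Q = [[1, 5], [2, 6], [3], [4]].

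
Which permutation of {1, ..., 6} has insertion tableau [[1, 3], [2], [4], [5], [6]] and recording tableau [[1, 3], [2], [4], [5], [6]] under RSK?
6 2 5 4 3 1

Reverse the RSK construction: for i from n down to 1, find the cell of Q containing i, remove the entry at that cell from P, and reverse-bump it up through P; the value ejected from row 1 is w(i).

Step i=6: Q has 6 at row 5, column 1; remove 6 from row 5 of P and reverse-bump: 6 enters row 4 and ejects 5; 5 enters row 3 and ejects 4; 4 enters row 2 and ejects 2; 2 enters row 1 and ejects 1. So w(6) = 1. P is now [[2, 3], [4], [5], [6]].
Step i=5: Q has 5 at row 4, column 1; remove 6 from row 4 of P and reverse-bump: 6 enters row 3 and ejects 5; 5 enters row 2 and ejects 4; 4 enters row 1 and ejects 3. So w(5) = 3. P is now [[2, 4], [5], [6]].
Step i=4: Q has 4 at row 3, column 1; remove 6 from row 3 of P and reverse-bump: 6 enters row 2 and ejects 5; 5 enters row 1 and ejects 4. So w(4) = 4. P is now [[2, 5], [6]].
Step i=3: Q has 3 at row 1, column 2; remove that cell from P, ejecting 5. So w(3) = 5. P is now [[2], [6]].
Step i=2: Q has 2 at row 2, column 1; remove 6 from row 2 of P and reverse-bump: 6 enters row 1 and ejects 2. So w(2) = 2. P is now [[6]].
Step i=1: Q has 1 at row 1, column 1; remove that cell from P, ejecting 6. So w(1) = 6. P is now [].

So w = 6 2 5 4 3 1.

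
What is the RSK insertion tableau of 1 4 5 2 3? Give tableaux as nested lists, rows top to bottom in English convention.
P = [[1, 2, 3], [4, 5]]

Insert 1: appended to row 1. P = [[1]].
Insert 4: appended to row 1. P = [[1, 4]].
Insert 5: appended to row 1. P = [[1, 4, 5]].
Insert 2: 2 bumps 4 from row 1; 4 starts row 2. P = [[1, 2, 5], [4]].
Insert 3: 3 bumps 5 from row 1; 5 appends to row 2. P = [[1, 2, 3], [4, 5]].

So P = [[1, 2, 3], [4, 5]].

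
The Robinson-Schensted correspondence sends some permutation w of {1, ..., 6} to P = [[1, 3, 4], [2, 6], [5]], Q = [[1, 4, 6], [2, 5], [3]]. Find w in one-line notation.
Reverse the RSK construction: for i from n down to 1, find the cell of Q containing i, remove the entry at that cell from P, and reverse-bump it up through P; the value ejected from row 1 is w(i).

Step i=6: Q has 6 at row 1, column 3; remove that cell from P, ejecting 4. So w(6) = 4. P is now [[1, 3], [2, 6], [5]].
Step i=5: Q has 5 at row 2, column 2; remove 6 from row 2 of P and reverse-bump: 6 enters row 1 and ejects 3. So w(5) = 3. P is now [[1, 6], [2], [5]].
Step i=4: Q has 4 at row 1, column 2; remove that cell from P, ejecting 6. So w(4) = 6. P is now [[1], [2], [5]].
Step i=3: Q has 3 at row 3, column 1; remove 5 from row 3 of P and reverse-bump: 5 enters row 2 and ejects 2; 2 enters row 1 and ejects 1. So w(3) = 1. P is now [[2], [5]].
Step i=2: Q has 2 at row 2, column 1; remove 5 from row 2 of P and reverse-bump: 5 enters row 1 and ejects 2. So w(2) = 2. P is now [[5]].
Step i=1: Q has 1 at row 1, column 1; remove that cell from P, ejecting 5. So w(1) = 5. P is now [].

So w = 5 2 1 6 3 4.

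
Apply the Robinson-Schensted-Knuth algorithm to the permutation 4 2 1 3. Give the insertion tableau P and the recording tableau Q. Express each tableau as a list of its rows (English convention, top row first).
P = [[1, 3], [2], [4]], Q = [[1, 4], [2], [3]]

Insert each entry of the permutation into P by Schensted row insertion, recording in Q the position of each new cell.

After inserting 4: P = [[4]].
After inserting 2: P = [[2], [4]].
After inserting 1: P = [[1], [2], [4]].
After inserting 3: P = [[1, 3], [2], [4]].

So P = [[1, 3], [2], [4]], Q = [[1, 4], [2], [3]].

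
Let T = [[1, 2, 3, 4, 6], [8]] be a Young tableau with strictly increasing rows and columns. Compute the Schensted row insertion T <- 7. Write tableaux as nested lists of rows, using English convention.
[[1, 2, 3, 4, 6, 7], [8]]

7 is larger than every entry of row 1, so it is appended to row 1. The new tableau is [[1, 2, 3, 4, 6, 7], [8]].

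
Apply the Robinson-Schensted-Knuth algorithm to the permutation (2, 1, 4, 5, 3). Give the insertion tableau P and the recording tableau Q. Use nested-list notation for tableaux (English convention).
P = [[1, 3, 5], [2, 4]], Q = [[1, 3, 4], [2, 5]]

Insert each entry of the permutation into P by Schensted row insertion, recording in Q the position of each new cell.

Insert 2: appended to row 1. P = [[2]].
Insert 1: 1 bumps 2 from row 1; 2 starts row 2. P = [[1], [2]].
Insert 4: appended to row 1. P = [[1, 4], [2]].
Insert 5: appended to row 1. P = [[1, 4, 5], [2]].
Insert 3: 3 bumps 4 from row 1; 4 appends to row 2. P = [[1, 3, 5], [2, 4]].

So P = [[1, 3, 5], [2, 4]], Q = [[1, 3, 4], [2, 5]].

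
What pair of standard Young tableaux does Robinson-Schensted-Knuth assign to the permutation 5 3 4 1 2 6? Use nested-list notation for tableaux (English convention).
P = [[1, 2, 6], [3, 4], [5]], Q = [[1, 3, 6], [2, 5], [4]]

Insert each entry of the permutation into P by Schensted row insertion, recording in Q the position of each new cell.

Insert 5: appended to row 1. P = [[5]].
Insert 3: 3 bumps 5 from row 1; 5 starts row 2. P = [[3], [5]].
Insert 4: appended to row 1. P = [[3, 4], [5]].
Insert 1: 1 bumps 3 from row 1; 3 bumps 5 from row 2; 5 starts row 3. P = [[1, 4], [3], [5]].
Insert 2: 2 bumps 4 from row 1; 4 appends to row 2. P = [[1, 2], [3, 4], [5]].
Insert 6: appended to row 1. P = [[1, 2, 6], [3, 4], [5]].

So P = [[1, 2, 6], [3, 4], [5]], Q = [[1, 3, 6], [2, 5], [4]].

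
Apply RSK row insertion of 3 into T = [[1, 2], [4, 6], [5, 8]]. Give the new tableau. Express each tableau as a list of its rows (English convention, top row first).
[[1, 2, 3], [4, 6], [5, 8]]

3 is larger than every entry of row 1, so it is appended to row 1. The new tableau is [[1, 2, 3], [4, 6], [5, 8]].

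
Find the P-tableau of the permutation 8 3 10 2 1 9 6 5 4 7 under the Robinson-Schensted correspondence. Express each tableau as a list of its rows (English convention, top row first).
P = [[1, 4, 7], [2, 5], [3, 6], [8, 9], [10]]

Insert 8: appended to row 1. P = [[8]].
Insert 3: 3 bumps 8 from row 1; 8 starts row 2. P = [[3], [8]].
Insert 10: appended to row 1. P = [[3, 10], [8]].
Insert 2: 2 bumps 3 from row 1; 3 bumps 8 from row 2; 8 starts row 3. P = [[2, 10], [3], [8]].
Insert 1: 1 bumps 2 from row 1; 2 bumps 3 from row 2; 3 bumps 8 from row 3; 8 starts row 4. P = [[1, 10], [2], [3], [8]].
Insert 9: 9 bumps 10 from row 1; 10 appends to row 2. P = [[1, 9], [2, 10], [3], [8]].
Insert 6: 6 bumps 9 from row 1; 9 bumps 10 from row 2; 10 appends to row 3. P = [[1, 6], [2, 9], [3, 10], [8]].
Insert 5: 5 bumps 6 from row 1; 6 bumps 9 from row 2; 9 bumps 10 from row 3; 10 appends to row 4. P = [[1, 5], [2, 6], [3, 9], [8, 10]].
Insert 4: 4 bumps 5 from row 1; 5 bumps 6 from row 2; 6 bumps 9 from row 3; 9 bumps 10 from row 4; 10 starts row 5. P = [[1, 4], [2, 5], [3, 6], [8, 9], [10]].
Insert 7: appended to row 1. P = [[1, 4, 7], [2, 5], [3, 6], [8, 9], [10]].

So P = [[1, 4, 7], [2, 5], [3, 6], [8, 9], [10]].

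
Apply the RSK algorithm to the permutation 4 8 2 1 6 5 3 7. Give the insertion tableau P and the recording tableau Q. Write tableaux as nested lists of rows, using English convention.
P = [[1, 3, 7], [2, 5], [4, 6], [8]], Q = [[1, 2, 8], [3, 5], [4, 6], [7]]

Insert each entry of the permutation into P by Schensted row insertion, recording in Q the position of each new cell.

After inserting 4: P = [[4]].
After inserting 8: P = [[4, 8]].
After inserting 2: P = [[2, 8], [4]].
After inserting 1: P = [[1, 8], [2], [4]].
After inserting 6: P = [[1, 6], [2, 8], [4]].
After inserting 5: P = [[1, 5], [2, 6], [4, 8]].
After inserting 3: P = [[1, 3], [2, 5], [4, 6], [8]].
After inserting 7: P = [[1, 3, 7], [2, 5], [4, 6], [8]].

So P = [[1, 3, 7], [2, 5], [4, 6], [8]], Q = [[1, 2, 8], [3, 5], [4, 6], [7]].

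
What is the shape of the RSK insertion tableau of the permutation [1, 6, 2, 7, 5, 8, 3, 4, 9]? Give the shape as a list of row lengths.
[5, 3, 1]

Row-insert each entry into an empty tableau.

After inserting 1: P = [[1]].
After inserting 6: P = [[1, 6]].
After inserting 2: P = [[1, 2], [6]].
After inserting 7: P = [[1, 2, 7], [6]].
After inserting 5: P = [[1, 2, 5], [6, 7]].
After inserting 8: P = [[1, 2, 5, 8], [6, 7]].
After inserting 3: P = [[1, 2, 3, 8], [5, 7], [6]].
After inserting 4: P = [[1, 2, 3, 4], [5, 7, 8], [6]].
After inserting 9: P = [[1, 2, 3, 4, 9], [5, 7, 8], [6]].

The final insertion tableau P = [[1, 2, 3, 4, 9], [5, 7, 8], [6]] has shape [5, 3, 1].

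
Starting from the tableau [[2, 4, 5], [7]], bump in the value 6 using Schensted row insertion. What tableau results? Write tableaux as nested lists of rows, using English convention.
6 is larger than every entry of row 1, so it is appended to row 1. The new tableau is [[2, 4, 5, 6], [7]].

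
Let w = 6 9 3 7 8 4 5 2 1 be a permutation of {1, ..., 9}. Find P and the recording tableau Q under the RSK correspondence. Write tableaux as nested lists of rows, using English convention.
Insert each entry of the permutation into P by Schensted row insertion, recording in Q the position of each new cell.

After inserting 6: P = [[6]].
After inserting 9: P = [[6, 9]].
After inserting 3: P = [[3, 9], [6]].
After inserting 7: P = [[3, 7], [6, 9]].
After inserting 8: P = [[3, 7, 8], [6, 9]].
After inserting 4: P = [[3, 4, 8], [6, 7], [9]].
After inserting 5: P = [[3, 4, 5], [6, 7, 8], [9]].
After inserting 2: P = [[2, 4, 5], [3, 7, 8], [6], [9]].
After inserting 1: P = [[1, 4, 5], [2, 7, 8], [3], [6], [9]].

So P = [[1, 4, 5], [2, 7, 8], [3], [6], [9]], Q = [[1, 2, 5], [3, 4, 7], [6], [8], [9]].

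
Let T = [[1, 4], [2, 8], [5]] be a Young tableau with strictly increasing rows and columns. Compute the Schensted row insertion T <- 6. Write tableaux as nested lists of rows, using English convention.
6 is larger than every entry of row 1, so it is appended to row 1. The new tableau is [[1, 4, 6], [2, 8], [5]].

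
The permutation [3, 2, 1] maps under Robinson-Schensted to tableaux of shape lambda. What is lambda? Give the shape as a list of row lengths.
[1, 1, 1]

Row-insert each entry into an empty tableau.

After inserting 3: P = [[3]].
After inserting 2: P = [[2], [3]].
After inserting 1: P = [[1], [2], [3]].

The final insertion tableau P = [[1], [2], [3]] has shape [1, 1, 1].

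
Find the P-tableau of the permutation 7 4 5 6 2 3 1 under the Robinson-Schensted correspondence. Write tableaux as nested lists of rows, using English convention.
P = [[1, 3, 6], [2, 5], [4], [7]]

Insert 7: appended to row 1. P = [[7]].
Insert 4: 4 bumps 7 from row 1; 7 starts row 2. P = [[4], [7]].
Insert 5: appended to row 1. P = [[4, 5], [7]].
Insert 6: appended to row 1. P = [[4, 5, 6], [7]].
Insert 2: 2 bumps 4 from row 1; 4 bumps 7 from row 2; 7 starts row 3. P = [[2, 5, 6], [4], [7]].
Insert 3: 3 bumps 5 from row 1; 5 appends to row 2. P = [[2, 3, 6], [4, 5], [7]].
Insert 1: 1 bumps 2 from row 1; 2 bumps 4 from row 2; 4 bumps 7 from row 3; 7 starts row 4. P = [[1, 3, 6], [2, 5], [4], [7]].

So P = [[1, 3, 6], [2, 5], [4], [7]].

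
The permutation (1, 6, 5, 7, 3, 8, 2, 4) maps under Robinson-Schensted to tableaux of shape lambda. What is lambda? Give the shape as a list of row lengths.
[4, 2, 1, 1]

Row-insert each entry into an empty tableau.

After inserting 1: P = [[1]].
After inserting 6: P = [[1, 6]].
After inserting 5: P = [[1, 5], [6]].
After inserting 7: P = [[1, 5, 7], [6]].
After inserting 3: P = [[1, 3, 7], [5], [6]].
After inserting 8: P = [[1, 3, 7, 8], [5], [6]].
After inserting 2: P = [[1, 2, 7, 8], [3], [5], [6]].
After inserting 4: P = [[1, 2, 4, 8], [3, 7], [5], [6]].

The final insertion tableau P = [[1, 2, 4, 8], [3, 7], [5], [6]] has shape [4, 2, 1, 1].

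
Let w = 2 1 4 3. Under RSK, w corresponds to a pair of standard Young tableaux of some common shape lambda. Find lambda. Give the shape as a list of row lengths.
Row-insert each entry into an empty tableau.

After inserting 2: P = [[2]].
After inserting 1: P = [[1], [2]].
After inserting 4: P = [[1, 4], [2]].
After inserting 3: P = [[1, 3], [2, 4]].

The final insertion tableau P = [[1, 3], [2, 4]] has shape [2, 2].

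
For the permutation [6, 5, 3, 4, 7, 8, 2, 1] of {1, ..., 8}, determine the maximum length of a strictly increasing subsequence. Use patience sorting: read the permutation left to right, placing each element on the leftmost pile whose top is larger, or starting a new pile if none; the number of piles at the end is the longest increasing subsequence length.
4

6: new pile. tops = [6]
5: onto pile 1 (replacing 6). tops = [5]
3: onto pile 1 (replacing 5). tops = [3]
4: new pile. tops = [3, 4]
7: new pile. tops = [3, 4, 7]
8: new pile. tops = [3, 4, 7, 8]
2: onto pile 1 (replacing 3). tops = [2, 4, 7, 8]
1: onto pile 1 (replacing 2). tops = [1, 4, 7, 8]

4 piles, so the longest increasing subsequence has length 4.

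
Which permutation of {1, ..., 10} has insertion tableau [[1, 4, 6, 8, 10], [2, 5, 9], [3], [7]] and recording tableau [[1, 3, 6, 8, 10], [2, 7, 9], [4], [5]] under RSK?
7 3 5 2 1 6 4 9 8 10

Reverse the RSK construction: for i from n down to 1, find the cell of Q containing i, remove the entry at that cell from P, and reverse-bump it up through P; the value ejected from row 1 is w(i).

Step i=10: Q has 10 at row 1, column 5; remove that cell from P, ejecting 10. So w(10) = 10. P is now [[1, 4, 6, 8], [2, 5, 9], [3], [7]].
Step i=9: Q has 9 at row 2, column 3; remove 9 from row 2 of P and reverse-bump: 9 enters row 1 and ejects 8. So w(9) = 8. P is now [[1, 4, 6, 9], [2, 5], [3], [7]].
Step i=8: Q has 8 at row 1, column 4; remove that cell from P, ejecting 9. So w(8) = 9. P is now [[1, 4, 6], [2, 5], [3], [7]].
Step i=7: Q has 7 at row 2, column 2; remove 5 from row 2 of P and reverse-bump: 5 enters row 1 and ejects 4. So w(7) = 4. P is now [[1, 5, 6], [2], [3], [7]].
Step i=6: Q has 6 at row 1, column 3; remove that cell from P, ejecting 6. So w(6) = 6. P is now [[1, 5], [2], [3], [7]].
Step i=5: Q has 5 at row 4, column 1; remove 7 from row 4 of P and reverse-bump: 7 enters row 3 and ejects 3; 3 enters row 2 and ejects 2; 2 enters row 1 and ejects 1. So w(5) = 1. P is now [[2, 5], [3], [7]].
Step i=4: Q has 4 at row 3, column 1; remove 7 from row 3 of P and reverse-bump: 7 enters row 2 and ejects 3; 3 enters row 1 and ejects 2. So w(4) = 2. P is now [[3, 5], [7]].
Step i=3: Q has 3 at row 1, column 2; remove that cell from P, ejecting 5. So w(3) = 5. P is now [[3], [7]].
Step i=2: Q has 2 at row 2, column 1; remove 7 from row 2 of P and reverse-bump: 7 enters row 1 and ejects 3. So w(2) = 3. P is now [[7]].
Step i=1: Q has 1 at row 1, column 1; remove that cell from P, ejecting 7. So w(1) = 7. P is now [].

So w = 7 3 5 2 1 6 4 9 8 10.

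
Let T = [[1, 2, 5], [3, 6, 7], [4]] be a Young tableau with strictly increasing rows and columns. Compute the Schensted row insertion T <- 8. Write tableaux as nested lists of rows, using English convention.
8 is larger than every entry of row 1, so it is appended to row 1. The new tableau is [[1, 2, 5, 8], [3, 6, 7], [4]].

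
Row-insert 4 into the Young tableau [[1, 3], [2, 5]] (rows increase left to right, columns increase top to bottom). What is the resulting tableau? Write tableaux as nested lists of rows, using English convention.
4 is larger than every entry of row 1, so it is appended to row 1. The new tableau is [[1, 3, 4], [2, 5]].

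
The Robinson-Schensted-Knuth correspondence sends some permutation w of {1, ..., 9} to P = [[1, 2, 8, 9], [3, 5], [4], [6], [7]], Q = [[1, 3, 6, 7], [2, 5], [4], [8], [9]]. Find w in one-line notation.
Reverse RSK: for i = n, n-1, ..., 1, locate i in Q, remove the corresponding corner cell from P, and reverse-bump its entry up through P; the value ejected from row 1 is w(i).

So w = 7 4 6 1 5 8 9 3 2.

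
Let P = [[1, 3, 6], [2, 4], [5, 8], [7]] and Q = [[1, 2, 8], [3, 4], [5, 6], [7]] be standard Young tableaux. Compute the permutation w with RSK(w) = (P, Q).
7 8 2 5 1 4 3 6

Reverse the RSK construction: for i from n down to 1, find the cell of Q containing i, remove the entry at that cell from P, and reverse-bump it up through P; the value ejected from row 1 is w(i).

Step i=8: Q has 8 at row 1, column 3; remove that cell from P, ejecting 6. So w(8) = 6. P is now [[1, 3], [2, 4], [5, 8], [7]].
Step i=7: Q has 7 at row 4, column 1; remove 7 from row 4 of P and reverse-bump: 7 enters row 3 and ejects 5; 5 enters row 2 and ejects 4; 4 enters row 1 and ejects 3. So w(7) = 3. P is now [[1, 4], [2, 5], [7, 8]].
Step i=6: Q has 6 at row 3, column 2; remove 8 from row 3 of P and reverse-bump: 8 enters row 2 and ejects 5; 5 enters row 1 and ejects 4. So w(6) = 4. P is now [[1, 5], [2, 8], [7]].
Step i=5: Q has 5 at row 3, column 1; remove 7 from row 3 of P and reverse-bump: 7 enters row 2 and ejects 2; 2 enters row 1 and ejects 1. So w(5) = 1. P is now [[2, 5], [7, 8]].
Step i=4: Q has 4 at row 2, column 2; remove 8 from row 2 of P and reverse-bump: 8 enters row 1 and ejects 5. So w(4) = 5. P is now [[2, 8], [7]].
Step i=3: Q has 3 at row 2, column 1; remove 7 from row 2 of P and reverse-bump: 7 enters row 1 and ejects 2. So w(3) = 2. P is now [[7, 8]].
Step i=2: Q has 2 at row 1, column 2; remove that cell from P, ejecting 8. So w(2) = 8. P is now [[7]].
Step i=1: Q has 1 at row 1, column 1; remove that cell from P, ejecting 7. So w(1) = 7. P is now [].

So w = 7 8 2 5 1 4 3 6.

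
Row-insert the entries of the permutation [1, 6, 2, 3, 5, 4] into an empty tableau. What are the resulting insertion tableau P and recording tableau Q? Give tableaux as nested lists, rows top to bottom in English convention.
P = [[1, 2, 3, 4], [5], [6]], Q = [[1, 2, 4, 5], [3], [6]]

Insert each entry of the permutation into P by Schensted row insertion, recording in Q the position of each new cell.

Insert 1: appended to row 1. P = [[1]].
Insert 6: appended to row 1. P = [[1, 6]].
Insert 2: 2 bumps 6 from row 1; 6 starts row 2. P = [[1, 2], [6]].
Insert 3: appended to row 1. P = [[1, 2, 3], [6]].
Insert 5: appended to row 1. P = [[1, 2, 3, 5], [6]].
Insert 4: 4 bumps 5 from row 1; 5 bumps 6 from row 2; 6 starts row 3. P = [[1, 2, 3, 4], [5], [6]].

So P = [[1, 2, 3, 4], [5], [6]], Q = [[1, 2, 4, 5], [3], [6]].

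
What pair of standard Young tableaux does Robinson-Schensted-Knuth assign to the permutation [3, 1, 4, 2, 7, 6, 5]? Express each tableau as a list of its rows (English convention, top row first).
P = [[1, 2, 5], [3, 4, 6], [7]], Q = [[1, 3, 5], [2, 4, 6], [7]]

Insert each entry of the permutation into P by Schensted row insertion, recording in Q the position of each new cell.

After inserting 3: P = [[3]].
After inserting 1: P = [[1], [3]].
After inserting 4: P = [[1, 4], [3]].
After inserting 2: P = [[1, 2], [3, 4]].
After inserting 7: P = [[1, 2, 7], [3, 4]].
After inserting 6: P = [[1, 2, 6], [3, 4, 7]].
After inserting 5: P = [[1, 2, 5], [3, 4, 6], [7]].

So P = [[1, 2, 5], [3, 4, 6], [7]], Q = [[1, 3, 5], [2, 4, 6], [7]].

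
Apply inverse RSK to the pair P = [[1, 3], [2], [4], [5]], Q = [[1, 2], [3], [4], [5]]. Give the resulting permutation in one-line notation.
2 5 4 3 1

Reverse the RSK construction: for i from n down to 1, find the cell of Q containing i, remove the entry at that cell from P, and reverse-bump it up through P; the value ejected from row 1 is w(i).

Step i=5: Q has 5 at row 4, column 1; remove 5 from row 4 of P and reverse-bump: 5 enters row 3 and ejects 4; 4 enters row 2 and ejects 2; 2 enters row 1 and ejects 1. So w(5) = 1. P is now [[2, 3], [4], [5]].
Step i=4: Q has 4 at row 3, column 1; remove 5 from row 3 of P and reverse-bump: 5 enters row 2 and ejects 4; 4 enters row 1 and ejects 3. So w(4) = 3. P is now [[2, 4], [5]].
Step i=3: Q has 3 at row 2, column 1; remove 5 from row 2 of P and reverse-bump: 5 enters row 1 and ejects 4. So w(3) = 4. P is now [[2, 5]].
Step i=2: Q has 2 at row 1, column 2; remove that cell from P, ejecting 5. So w(2) = 5. P is now [[2]].
Step i=1: Q has 1 at row 1, column 1; remove that cell from P, ejecting 2. So w(1) = 2. P is now [].

So w = 2 5 4 3 1.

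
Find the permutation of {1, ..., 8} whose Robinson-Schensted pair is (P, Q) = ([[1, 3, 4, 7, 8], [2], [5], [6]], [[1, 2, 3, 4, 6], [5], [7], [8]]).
Reverse RSK: for i = n, n-1, ..., 1, locate i in Q, remove the corresponding corner cell from P, and reverse-bump its entry up through P; the value ejected from row 1 is w(i).

So w = 2 3 6 7 5 8 4 1.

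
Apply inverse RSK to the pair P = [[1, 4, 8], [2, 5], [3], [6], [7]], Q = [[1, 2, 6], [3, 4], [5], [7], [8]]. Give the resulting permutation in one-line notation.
3 7 2 6 5 8 4 1

Reverse the RSK construction: for i from n down to 1, find the cell of Q containing i, remove the entry at that cell from P, and reverse-bump it up through P; the value ejected from row 1 is w(i).

Step i=8: Q has 8 at row 5, column 1; remove 7 from row 5 of P and reverse-bump: 7 enters row 4 and ejects 6; 6 enters row 3 and ejects 3; 3 enters row 2 and ejects 2; 2 enters row 1 and ejects 1. So w(8) = 1. P is now [[2, 4, 8], [3, 5], [6], [7]].
Step i=7: Q has 7 at row 4, column 1; remove 7 from row 4 of P and reverse-bump: 7 enters row 3 and ejects 6; 6 enters row 2 and ejects 5; 5 enters row 1 and ejects 4. So w(7) = 4. P is now [[2, 5, 8], [3, 6], [7]].
Step i=6: Q has 6 at row 1, column 3; remove that cell from P, ejecting 8. So w(6) = 8. P is now [[2, 5], [3, 6], [7]].
Step i=5: Q has 5 at row 3, column 1; remove 7 from row 3 of P and reverse-bump: 7 enters row 2 and ejects 6; 6 enters row 1 and ejects 5. So w(5) = 5. P is now [[2, 6], [3, 7]].
Step i=4: Q has 4 at row 2, column 2; remove 7 from row 2 of P and reverse-bump: 7 enters row 1 and ejects 6. So w(4) = 6. P is now [[2, 7], [3]].
Step i=3: Q has 3 at row 2, column 1; remove 3 from row 2 of P and reverse-bump: 3 enters row 1 and ejects 2. So w(3) = 2. P is now [[3, 7]].
Step i=2: Q has 2 at row 1, column 2; remove that cell from P, ejecting 7. So w(2) = 7. P is now [[3]].
Step i=1: Q has 1 at row 1, column 1; remove that cell from P, ejecting 3. So w(1) = 3. P is now [].

So w = 3 7 2 6 5 8 4 1.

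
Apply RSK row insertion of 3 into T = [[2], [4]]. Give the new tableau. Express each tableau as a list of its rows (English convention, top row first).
[[2, 3], [4]]

3 is larger than every entry of row 1, so it is appended to row 1. The new tableau is [[2, 3], [4]].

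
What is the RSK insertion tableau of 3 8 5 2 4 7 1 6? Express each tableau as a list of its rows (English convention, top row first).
P = [[1, 4, 6], [2, 5, 7], [3], [8]]

Insert 3: appended to row 1. P = [[3]].
Insert 8: appended to row 1. P = [[3, 8]].
Insert 5: 5 bumps 8 from row 1; 8 starts row 2. P = [[3, 5], [8]].
Insert 2: 2 bumps 3 from row 1; 3 bumps 8 from row 2; 8 starts row 3. P = [[2, 5], [3], [8]].
Insert 4: 4 bumps 5 from row 1; 5 appends to row 2. P = [[2, 4], [3, 5], [8]].
Insert 7: appended to row 1. P = [[2, 4, 7], [3, 5], [8]].
Insert 1: 1 bumps 2 from row 1; 2 bumps 3 from row 2; 3 bumps 8 from row 3; 8 starts row 4. P = [[1, 4, 7], [2, 5], [3], [8]].
Insert 6: 6 bumps 7 from row 1; 7 appends to row 2. P = [[1, 4, 6], [2, 5, 7], [3], [8]].

So P = [[1, 4, 6], [2, 5, 7], [3], [8]].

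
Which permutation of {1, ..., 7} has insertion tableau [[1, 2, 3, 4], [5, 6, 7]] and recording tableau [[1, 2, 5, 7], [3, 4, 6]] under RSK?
5 6 1 2 7 3 4

Reverse RSK: for i = n, n-1, ..., 1, locate i in Q, remove the corresponding corner cell from P, and reverse-bump its entry up through P; the value ejected from row 1 is w(i).

So w = 5 6 1 2 7 3 4.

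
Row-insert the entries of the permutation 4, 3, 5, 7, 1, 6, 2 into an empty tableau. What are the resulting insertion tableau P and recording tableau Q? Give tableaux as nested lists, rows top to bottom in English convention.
P = [[1, 2, 6], [3, 5], [4, 7]], Q = [[1, 3, 4], [2, 6], [5, 7]]

Insert each entry of the permutation into P by Schensted row insertion, recording in Q the position of each new cell.

Insert 4: appended to row 1. P = [[4]], Q = [[1]].
Insert 3: 3 bumps 4 from row 1; 4 starts row 2. P = [[3], [4]], Q = [[1], [2]].
Insert 5: appended to row 1. P = [[3, 5], [4]], Q = [[1, 3], [2]].
Insert 7: appended to row 1. P = [[3, 5, 7], [4]], Q = [[1, 3, 4], [2]].
Insert 1: 1 bumps 3 from row 1; 3 bumps 4 from row 2; 4 starts row 3. P = [[1, 5, 7], [3], [4]], Q = [[1, 3, 4], [2], [5]].
Insert 6: 6 bumps 7 from row 1; 7 appends to row 2. P = [[1, 5, 6], [3, 7], [4]], Q = [[1, 3, 4], [2, 6], [5]].
Insert 2: 2 bumps 5 from row 1; 5 bumps 7 from row 2; 7 appends to row 3. P = [[1, 2, 6], [3, 5], [4, 7]], Q = [[1, 3, 4], [2, 6], [5, 7]].

So P = [[1, 2, 6], [3, 5], [4, 7]], Q = [[1, 3, 4], [2, 6], [5, 7]].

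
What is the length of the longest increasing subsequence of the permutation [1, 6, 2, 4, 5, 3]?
4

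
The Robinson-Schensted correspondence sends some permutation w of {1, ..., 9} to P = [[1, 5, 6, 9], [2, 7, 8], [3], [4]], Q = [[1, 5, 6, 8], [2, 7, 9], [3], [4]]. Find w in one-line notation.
Reverse RSK: for i = n, n-1, ..., 1, locate i in Q, remove the corresponding corner cell from P, and reverse-bump its entry up through P; the value ejected from row 1 is w(i).

So w = 4 3 2 1 7 8 5 9 6.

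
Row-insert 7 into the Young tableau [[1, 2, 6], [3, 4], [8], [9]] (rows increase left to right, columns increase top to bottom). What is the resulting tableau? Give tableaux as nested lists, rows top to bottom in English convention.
[[1, 2, 6, 7], [3, 4], [8], [9]]

7 is larger than every entry of row 1, so it is appended to row 1. The new tableau is [[1, 2, 6, 7], [3, 4], [8], [9]].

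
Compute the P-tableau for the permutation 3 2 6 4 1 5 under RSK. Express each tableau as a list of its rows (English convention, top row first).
Insert 3: appended to row 1. P = [[3]].
Insert 2: 2 bumps 3 from row 1; 3 starts row 2. P = [[2], [3]].
Insert 6: appended to row 1. P = [[2, 6], [3]].
Insert 4: 4 bumps 6 from row 1; 6 appends to row 2. P = [[2, 4], [3, 6]].
Insert 1: 1 bumps 2 from row 1; 2 bumps 3 from row 2; 3 starts row 3. P = [[1, 4], [2, 6], [3]].
Insert 5: appended to row 1. P = [[1, 4, 5], [2, 6], [3]].

So P = [[1, 4, 5], [2, 6], [3]].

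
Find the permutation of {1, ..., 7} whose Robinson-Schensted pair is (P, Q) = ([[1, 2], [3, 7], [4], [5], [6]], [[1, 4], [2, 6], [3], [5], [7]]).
6 5 4 7 1 3 2

Reverse the RSK construction: for i from n down to 1, find the cell of Q containing i, remove the entry at that cell from P, and reverse-bump it up through P; the value ejected from row 1 is w(i).

Step i=7: Q has 7 at row 5, column 1; remove 6 from row 5 of P and reverse-bump: 6 enters row 4 and ejects 5; 5 enters row 3 and ejects 4; 4 enters row 2 and ejects 3; 3 enters row 1 and ejects 2. So w(7) = 2. P is now [[1, 3], [4, 7], [5], [6]].
Step i=6: Q has 6 at row 2, column 2; remove 7 from row 2 of P and reverse-bump: 7 enters row 1 and ejects 3. So w(6) = 3. P is now [[1, 7], [4], [5], [6]].
Step i=5: Q has 5 at row 4, column 1; remove 6 from row 4 of P and reverse-bump: 6 enters row 3 and ejects 5; 5 enters row 2 and ejects 4; 4 enters row 1 and ejects 1. So w(5) = 1. P is now [[4, 7], [5], [6]].
Step i=4: Q has 4 at row 1, column 2; remove that cell from P, ejecting 7. So w(4) = 7. P is now [[4], [5], [6]].
Step i=3: Q has 3 at row 3, column 1; remove 6 from row 3 of P and reverse-bump: 6 enters row 2 and ejects 5; 5 enters row 1 and ejects 4. So w(3) = 4. P is now [[5], [6]].
Step i=2: Q has 2 at row 2, column 1; remove 6 from row 2 of P and reverse-bump: 6 enters row 1 and ejects 5. So w(2) = 5. P is now [[6]].
Step i=1: Q has 1 at row 1, column 1; remove that cell from P, ejecting 6. So w(1) = 6. P is now [].

So w = 6 5 4 7 1 3 2.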